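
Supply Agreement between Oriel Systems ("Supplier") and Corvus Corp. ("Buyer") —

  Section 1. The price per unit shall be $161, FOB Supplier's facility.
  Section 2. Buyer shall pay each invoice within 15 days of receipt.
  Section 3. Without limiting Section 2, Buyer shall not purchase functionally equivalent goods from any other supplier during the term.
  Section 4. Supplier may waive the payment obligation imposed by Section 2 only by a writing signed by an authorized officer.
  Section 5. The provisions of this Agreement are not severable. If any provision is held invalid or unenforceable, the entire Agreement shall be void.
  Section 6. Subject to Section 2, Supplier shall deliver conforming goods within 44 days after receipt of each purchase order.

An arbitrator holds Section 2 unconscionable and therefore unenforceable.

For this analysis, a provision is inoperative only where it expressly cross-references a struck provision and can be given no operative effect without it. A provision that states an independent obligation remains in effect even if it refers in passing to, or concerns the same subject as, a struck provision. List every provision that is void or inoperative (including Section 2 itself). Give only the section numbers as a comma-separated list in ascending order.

Section 2 is struck. Section 4 operates only by reference to Section 2, so it falls with Section 2. Section 5 provides that the Agreement is not severable, so the invalidity of any one provision voids the entire Agreement. No provision of the Agreement survives.

1, 2, 3, 4, 5, 6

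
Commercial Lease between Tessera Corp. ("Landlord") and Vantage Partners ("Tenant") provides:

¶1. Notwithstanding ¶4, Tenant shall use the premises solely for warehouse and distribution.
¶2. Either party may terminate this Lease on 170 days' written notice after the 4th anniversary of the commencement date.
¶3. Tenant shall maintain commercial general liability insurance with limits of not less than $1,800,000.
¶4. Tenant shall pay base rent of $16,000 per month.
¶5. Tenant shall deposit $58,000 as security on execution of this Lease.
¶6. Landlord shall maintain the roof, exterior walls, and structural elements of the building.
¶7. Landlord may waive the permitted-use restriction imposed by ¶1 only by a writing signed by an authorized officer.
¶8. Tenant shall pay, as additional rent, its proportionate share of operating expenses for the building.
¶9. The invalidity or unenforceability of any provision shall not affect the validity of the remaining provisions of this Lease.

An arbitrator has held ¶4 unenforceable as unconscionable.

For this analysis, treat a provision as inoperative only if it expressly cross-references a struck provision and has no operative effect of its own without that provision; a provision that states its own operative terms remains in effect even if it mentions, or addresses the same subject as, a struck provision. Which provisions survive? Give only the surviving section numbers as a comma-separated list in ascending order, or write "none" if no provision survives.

¶4 is struck. ¶1 mentions ¶4 but its own obligation stands independently of ¶4, so ¶1 is not affected. No other provision's operative terms depend on ¶4. ¶9 is a severability clause and preserves every provision that can still be given independent effect. The provisions still in force are ¶1, ¶2, ¶3, ¶5, ¶6, ¶7, ¶8, and ¶9.

1, 2, 3, 5, 6, 7, 8, 9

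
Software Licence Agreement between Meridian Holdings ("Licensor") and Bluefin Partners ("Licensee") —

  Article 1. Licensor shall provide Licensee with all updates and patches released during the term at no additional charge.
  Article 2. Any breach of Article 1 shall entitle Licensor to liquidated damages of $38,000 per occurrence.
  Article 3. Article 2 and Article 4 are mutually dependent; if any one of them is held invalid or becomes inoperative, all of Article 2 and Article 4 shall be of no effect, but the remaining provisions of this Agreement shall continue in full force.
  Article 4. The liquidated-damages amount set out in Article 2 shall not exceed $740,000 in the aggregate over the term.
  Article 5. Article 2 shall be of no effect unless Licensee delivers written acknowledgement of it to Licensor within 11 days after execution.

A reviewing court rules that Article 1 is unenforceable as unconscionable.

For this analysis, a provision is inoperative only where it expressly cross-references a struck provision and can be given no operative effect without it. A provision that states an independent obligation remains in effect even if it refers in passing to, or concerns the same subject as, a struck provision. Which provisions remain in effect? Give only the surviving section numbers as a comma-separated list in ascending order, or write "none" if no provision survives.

3

Article 1 is struck. Article 2 operates only by reference to Article 1, so it falls with Article 1. Article 4 does nothing except set the aggregate cap on the liquidated-damages amount by reference to Article 2; with Article 2 gone it has no independent effect and is inoperative. Article 5 has no operative effect of its own apart from Article 2 and is therefore inoperative. Article 3 declares Article 2 and Article 4 mutually dependent; since one of them has fallen, all of them are of no effect. The remainder continues in force under Article 3. Only Article 3 remains in effect.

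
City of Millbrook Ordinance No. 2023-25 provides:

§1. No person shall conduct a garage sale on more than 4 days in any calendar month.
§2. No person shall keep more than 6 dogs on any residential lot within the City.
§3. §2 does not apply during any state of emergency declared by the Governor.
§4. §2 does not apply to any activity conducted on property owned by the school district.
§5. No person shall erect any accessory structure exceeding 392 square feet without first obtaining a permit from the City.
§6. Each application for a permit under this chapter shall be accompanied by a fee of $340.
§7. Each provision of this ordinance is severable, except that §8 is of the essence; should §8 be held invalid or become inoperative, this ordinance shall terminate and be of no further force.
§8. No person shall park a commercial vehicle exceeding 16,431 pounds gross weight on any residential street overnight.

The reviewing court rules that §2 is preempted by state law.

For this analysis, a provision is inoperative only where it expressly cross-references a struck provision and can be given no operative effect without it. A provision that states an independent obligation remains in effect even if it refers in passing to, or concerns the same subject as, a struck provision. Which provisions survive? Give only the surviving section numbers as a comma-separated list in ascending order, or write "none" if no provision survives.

§2 is struck. The only function of §3 is the emergency suspension of §2, so it cannot stand once §2 is removed. §4 operates only by reference to §2, so it falls with §2. §7 makes §8 an essential term, but §8 is unaffected, so the severability proviso in §7 preserves the remaining provisions. The provisions still in force are §1, §5, §6, §7, and §8.

1, 5, 6, 7, 8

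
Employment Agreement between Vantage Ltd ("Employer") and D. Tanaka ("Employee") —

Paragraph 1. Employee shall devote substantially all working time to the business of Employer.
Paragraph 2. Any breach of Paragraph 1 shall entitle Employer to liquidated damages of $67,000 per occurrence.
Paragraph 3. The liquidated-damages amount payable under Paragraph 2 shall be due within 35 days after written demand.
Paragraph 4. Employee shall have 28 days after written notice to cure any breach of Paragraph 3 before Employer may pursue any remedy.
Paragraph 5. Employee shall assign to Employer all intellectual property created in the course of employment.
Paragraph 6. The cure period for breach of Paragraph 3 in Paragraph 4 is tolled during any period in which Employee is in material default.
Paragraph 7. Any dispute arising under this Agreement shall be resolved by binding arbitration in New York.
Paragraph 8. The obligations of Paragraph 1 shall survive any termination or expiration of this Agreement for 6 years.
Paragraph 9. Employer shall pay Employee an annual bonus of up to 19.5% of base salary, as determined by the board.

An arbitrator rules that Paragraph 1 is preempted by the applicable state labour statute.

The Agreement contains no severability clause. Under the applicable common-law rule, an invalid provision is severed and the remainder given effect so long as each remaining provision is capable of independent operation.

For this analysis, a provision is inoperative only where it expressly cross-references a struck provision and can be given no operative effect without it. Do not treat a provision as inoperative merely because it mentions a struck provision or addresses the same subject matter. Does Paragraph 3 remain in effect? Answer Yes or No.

Paragraph 1 is struck. Paragraph 2 has no operative effect of its own apart from Paragraph 1 and is therefore inoperative. Paragraph 8 has no operative effect of its own apart from Paragraph 1 and is therefore inoperative. The whole of Paragraph 3 is the payment deadline for the liquidated-damages amount, defined by reference to Paragraph 2, so Paragraph 3 cannot stand once Paragraph 2 is removed. Paragraph 4 has no operative effect of its own apart from Paragraph 3 and is therefore inoperative. Paragraph 6 operates only by reference to Paragraph 4, so it falls with Paragraph 4. Under the stated default rule, only provisions that cannot operate independently fall away; the rest are enforced. Paragraph 5, Paragraph 7, and Paragraph 9 remain in effect. Paragraph 3 is among the inoperative provisions, so the answer is no.

No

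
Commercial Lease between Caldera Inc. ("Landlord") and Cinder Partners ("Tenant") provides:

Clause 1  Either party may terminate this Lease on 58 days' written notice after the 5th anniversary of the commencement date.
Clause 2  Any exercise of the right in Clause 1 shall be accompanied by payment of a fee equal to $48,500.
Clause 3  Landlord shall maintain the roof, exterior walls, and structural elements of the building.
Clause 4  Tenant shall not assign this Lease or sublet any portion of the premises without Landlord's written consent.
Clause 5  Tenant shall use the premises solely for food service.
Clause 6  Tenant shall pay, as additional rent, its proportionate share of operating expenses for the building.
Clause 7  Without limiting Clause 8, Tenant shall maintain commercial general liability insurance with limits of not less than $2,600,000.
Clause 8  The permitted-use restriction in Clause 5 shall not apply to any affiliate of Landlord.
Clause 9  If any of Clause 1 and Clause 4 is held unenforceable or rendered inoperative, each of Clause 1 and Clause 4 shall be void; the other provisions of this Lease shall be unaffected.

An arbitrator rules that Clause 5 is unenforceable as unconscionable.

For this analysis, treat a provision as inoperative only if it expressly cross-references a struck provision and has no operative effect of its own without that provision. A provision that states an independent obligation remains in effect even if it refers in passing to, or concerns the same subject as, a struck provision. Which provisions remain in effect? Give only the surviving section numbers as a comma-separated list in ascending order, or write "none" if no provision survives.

Clause 5 is struck. Clause 8 does nothing except set the carve-out from the permitted-use restriction by reference to Clause 5; with Clause 5 gone it has no independent effect and is inoperative. Clause 7 mentions Clause 8 but its own obligation stands independently of Clause 8, so Clause 7 is not affected. Clause 9 ties Clause 1 and Clause 4 together, but none of those is affected here; the remaining provisions continue in force under Clause 9. That leaves Clause 1, Clause 2, Clause 3, Clause 4, Clause 6, Clause 7, and Clause 9 in effect.

1, 2, 3, 4, 6, 7, 9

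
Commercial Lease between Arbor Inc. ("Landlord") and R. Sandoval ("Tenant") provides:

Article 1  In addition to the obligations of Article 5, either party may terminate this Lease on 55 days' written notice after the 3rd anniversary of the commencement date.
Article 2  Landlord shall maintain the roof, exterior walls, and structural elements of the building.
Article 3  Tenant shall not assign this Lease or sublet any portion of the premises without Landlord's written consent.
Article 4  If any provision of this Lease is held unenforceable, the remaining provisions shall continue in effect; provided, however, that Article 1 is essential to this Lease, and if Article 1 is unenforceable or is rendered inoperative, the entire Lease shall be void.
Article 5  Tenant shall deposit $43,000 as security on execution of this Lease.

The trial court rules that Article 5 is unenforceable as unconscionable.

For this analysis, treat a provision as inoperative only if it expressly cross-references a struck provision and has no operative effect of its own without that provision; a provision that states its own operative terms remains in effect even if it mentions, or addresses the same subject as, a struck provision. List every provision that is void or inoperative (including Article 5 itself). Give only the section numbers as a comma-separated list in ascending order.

5

Article 5 is struck. Article 1 mentions Article 5 but its own obligation stands independently of Article 5, so Article 1 is not affected. Nothing else in the Lease is defined by reference to Article 5. Article 4 makes Article 1 an essential term, but Article 1 is unaffected, so the severability proviso in Article 4 preserves the remaining provisions. The provisions still in force are Article 1, Article 2, Article 3, and Article 4.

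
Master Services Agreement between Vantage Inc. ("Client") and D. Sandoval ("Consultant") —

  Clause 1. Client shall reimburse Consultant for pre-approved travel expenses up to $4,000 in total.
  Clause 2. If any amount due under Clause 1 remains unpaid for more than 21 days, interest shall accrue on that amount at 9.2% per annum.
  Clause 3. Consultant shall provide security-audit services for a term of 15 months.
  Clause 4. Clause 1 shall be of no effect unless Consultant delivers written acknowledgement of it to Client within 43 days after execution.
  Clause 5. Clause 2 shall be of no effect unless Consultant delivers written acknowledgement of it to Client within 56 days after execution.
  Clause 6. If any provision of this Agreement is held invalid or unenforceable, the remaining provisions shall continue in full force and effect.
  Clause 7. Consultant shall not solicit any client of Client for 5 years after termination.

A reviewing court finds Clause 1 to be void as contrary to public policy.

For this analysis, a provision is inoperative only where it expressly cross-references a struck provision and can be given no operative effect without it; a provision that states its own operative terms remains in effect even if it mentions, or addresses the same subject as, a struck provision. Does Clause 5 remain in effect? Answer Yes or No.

Clause 1 is struck. Clause 2 has no operative effect of its own apart from Clause 1 and is therefore inoperative. Clause 4 merely fixes the acknowledgement condition for Clause 1; with Clause 1 gone it has nothing to operate on and falls away. Clause 5 operates only by reference to Clause 2, so it falls with Clause 2. Under the severability clause in Clause 6, the remaining provisions continue in force. That leaves Clause 3, Clause 6, and Clause 7 in effect. Clause 5 is among the inoperative provisions, so the answer is no.

No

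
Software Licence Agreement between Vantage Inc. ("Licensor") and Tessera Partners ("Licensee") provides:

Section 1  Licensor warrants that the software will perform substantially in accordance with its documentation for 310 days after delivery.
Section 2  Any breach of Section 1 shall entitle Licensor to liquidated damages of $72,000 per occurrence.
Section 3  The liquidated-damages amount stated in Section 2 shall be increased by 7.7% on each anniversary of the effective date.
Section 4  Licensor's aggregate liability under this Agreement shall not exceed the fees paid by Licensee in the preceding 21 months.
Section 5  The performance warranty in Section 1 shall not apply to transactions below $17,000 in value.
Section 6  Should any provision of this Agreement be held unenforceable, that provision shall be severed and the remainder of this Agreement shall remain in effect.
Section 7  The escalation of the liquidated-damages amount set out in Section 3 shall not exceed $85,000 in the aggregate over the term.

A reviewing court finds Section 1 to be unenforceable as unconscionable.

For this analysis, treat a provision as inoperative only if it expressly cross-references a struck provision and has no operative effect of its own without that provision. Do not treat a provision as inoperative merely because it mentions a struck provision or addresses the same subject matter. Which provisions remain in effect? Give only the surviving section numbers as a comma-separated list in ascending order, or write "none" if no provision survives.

4, 6

Section 1 is struck. Section 2 does nothing except set the liquidated-damages amount by reference to Section 1; with Section 1 gone it has no independent effect and is inoperative. The whole of Section 5 is the carve-out from the performance warranty, defined by reference to Section 1, so Section 5 cannot stand once Section 1 is removed. Section 3 has no operative effect of its own apart from Section 2 and is therefore inoperative. Section 7 does nothing except set the aggregate cap on the escalation of the liquidated-damages amount by reference to Section 3; with Section 3 gone it has no independent effect and is inoperative. Section 6 is a severability clause and preserves every provision that can still be given independent effect. That leaves Section 4 and Section 6 in effect.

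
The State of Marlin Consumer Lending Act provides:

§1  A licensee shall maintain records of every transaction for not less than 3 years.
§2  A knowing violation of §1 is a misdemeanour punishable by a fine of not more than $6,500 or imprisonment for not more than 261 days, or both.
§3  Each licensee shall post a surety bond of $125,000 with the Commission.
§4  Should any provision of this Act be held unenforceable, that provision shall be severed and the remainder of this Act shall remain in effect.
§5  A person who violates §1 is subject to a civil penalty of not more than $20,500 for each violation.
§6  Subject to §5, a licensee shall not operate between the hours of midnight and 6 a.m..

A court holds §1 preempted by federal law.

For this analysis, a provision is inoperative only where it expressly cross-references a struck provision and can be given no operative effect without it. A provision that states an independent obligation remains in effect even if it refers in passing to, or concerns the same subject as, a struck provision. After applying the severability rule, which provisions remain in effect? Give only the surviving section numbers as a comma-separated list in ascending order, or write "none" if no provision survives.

§1 is struck. §2 merely fixes the criminal penalty for violating §1; with §1 gone it has nothing to operate on and falls away. §5 has no operative effect of its own apart from §1 and is therefore inoperative. §6 mentions §5 but its own obligation stands independently of §5, so §6 is not affected. §4 is a severability clause and preserves every provision that can still be given independent effect. That leaves §3, §4, and §6 in effect.

3, 4, 6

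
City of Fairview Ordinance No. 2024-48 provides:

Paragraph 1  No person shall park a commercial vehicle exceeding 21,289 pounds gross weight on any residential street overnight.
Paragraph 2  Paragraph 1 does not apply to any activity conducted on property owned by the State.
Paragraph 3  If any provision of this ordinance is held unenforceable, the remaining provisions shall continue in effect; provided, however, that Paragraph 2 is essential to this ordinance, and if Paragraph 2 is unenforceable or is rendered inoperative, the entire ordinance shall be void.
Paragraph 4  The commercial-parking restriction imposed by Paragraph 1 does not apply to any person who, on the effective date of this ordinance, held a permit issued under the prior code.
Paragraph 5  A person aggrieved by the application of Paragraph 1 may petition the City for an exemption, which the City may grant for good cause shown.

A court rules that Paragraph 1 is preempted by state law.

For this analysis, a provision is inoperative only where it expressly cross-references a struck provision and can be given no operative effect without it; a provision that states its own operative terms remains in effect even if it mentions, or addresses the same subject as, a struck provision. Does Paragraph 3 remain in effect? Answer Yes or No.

Paragraph 1 is struck. Paragraph 2 has no operative effect of its own apart from Paragraph 1 and is therefore inoperative. Paragraph 4 merely fixes the grandfather exemption from Paragraph 1; with Paragraph 1 gone it has nothing to operate on and falls away. Paragraph 5 has no operative effect of its own apart from Paragraph 1 and is therefore inoperative. Paragraph 3 makes Paragraph 2 an essential term, and Paragraph 2 has been rendered inoperative by the cascade; under Paragraph 3, the entire ordinance is therefore void. No provision of the ordinance survives. Paragraph 3 is among the inoperative provisions, so the answer is no.

No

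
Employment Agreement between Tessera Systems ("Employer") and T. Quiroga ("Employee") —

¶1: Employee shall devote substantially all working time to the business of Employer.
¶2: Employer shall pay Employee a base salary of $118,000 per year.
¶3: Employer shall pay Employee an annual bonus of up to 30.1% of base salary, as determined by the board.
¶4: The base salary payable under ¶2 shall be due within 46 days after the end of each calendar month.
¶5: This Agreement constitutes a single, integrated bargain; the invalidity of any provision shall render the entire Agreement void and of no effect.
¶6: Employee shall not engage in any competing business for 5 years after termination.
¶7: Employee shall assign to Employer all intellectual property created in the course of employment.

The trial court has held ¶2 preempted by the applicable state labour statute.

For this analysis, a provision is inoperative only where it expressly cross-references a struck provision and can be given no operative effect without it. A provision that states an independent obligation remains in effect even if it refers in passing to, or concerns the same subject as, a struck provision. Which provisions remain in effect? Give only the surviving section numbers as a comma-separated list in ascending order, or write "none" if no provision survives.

none

¶2 is struck. ¶4 operates only by reference to ¶2, so it falls with ¶2. ¶5 provides that the Agreement is not severable, so the invalidity of any one provision voids the entire Agreement. No provision of the Agreement survives.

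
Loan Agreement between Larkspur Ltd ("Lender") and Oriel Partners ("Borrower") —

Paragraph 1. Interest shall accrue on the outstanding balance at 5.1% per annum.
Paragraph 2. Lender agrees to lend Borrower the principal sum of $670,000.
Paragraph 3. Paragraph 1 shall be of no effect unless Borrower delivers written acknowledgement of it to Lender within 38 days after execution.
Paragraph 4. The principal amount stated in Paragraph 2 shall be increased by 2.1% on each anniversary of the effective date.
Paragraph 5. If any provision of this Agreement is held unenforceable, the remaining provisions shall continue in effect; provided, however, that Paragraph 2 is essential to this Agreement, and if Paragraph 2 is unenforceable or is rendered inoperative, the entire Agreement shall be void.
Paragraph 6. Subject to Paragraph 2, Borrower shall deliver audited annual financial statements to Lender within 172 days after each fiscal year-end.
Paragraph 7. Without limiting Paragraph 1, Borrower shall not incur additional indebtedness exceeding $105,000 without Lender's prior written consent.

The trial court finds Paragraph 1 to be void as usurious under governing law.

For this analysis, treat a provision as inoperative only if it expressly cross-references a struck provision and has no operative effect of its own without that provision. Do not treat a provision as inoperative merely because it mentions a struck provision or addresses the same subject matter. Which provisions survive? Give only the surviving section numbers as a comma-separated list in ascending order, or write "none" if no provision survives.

Paragraph 1 is struck. The only function of Paragraph 3 is the acknowledgement condition for Paragraph 1, so it cannot stand once Paragraph 1 is removed. Although Paragraph 7 refers to Paragraph 1, its operative terms do not depend on Paragraph 1, so it remains in effect. Paragraph 5 makes Paragraph 2 an essential term, but Paragraph 2 is unaffected, so the severability proviso in Paragraph 5 preserves the remaining provisions. That leaves Paragraph 2, Paragraph 4, Paragraph 5, Paragraph 6, and Paragraph 7 in effect.

2, 4, 5, 6, 7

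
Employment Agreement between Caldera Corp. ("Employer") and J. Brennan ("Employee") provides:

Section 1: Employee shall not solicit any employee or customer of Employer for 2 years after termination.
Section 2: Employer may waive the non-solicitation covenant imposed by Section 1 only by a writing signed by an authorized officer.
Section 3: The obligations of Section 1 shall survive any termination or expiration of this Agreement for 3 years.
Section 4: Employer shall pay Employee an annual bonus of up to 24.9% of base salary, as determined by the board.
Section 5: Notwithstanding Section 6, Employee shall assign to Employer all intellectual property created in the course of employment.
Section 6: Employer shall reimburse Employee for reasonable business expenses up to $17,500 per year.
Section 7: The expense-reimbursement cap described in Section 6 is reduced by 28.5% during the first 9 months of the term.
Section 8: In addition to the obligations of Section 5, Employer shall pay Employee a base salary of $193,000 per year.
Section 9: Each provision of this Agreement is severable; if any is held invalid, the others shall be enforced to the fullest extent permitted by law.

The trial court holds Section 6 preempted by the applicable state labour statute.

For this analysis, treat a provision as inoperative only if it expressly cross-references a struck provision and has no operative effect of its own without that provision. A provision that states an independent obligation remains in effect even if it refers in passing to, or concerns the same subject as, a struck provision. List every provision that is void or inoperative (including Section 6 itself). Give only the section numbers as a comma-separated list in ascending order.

6, 7

Section 6 is struck. Section 7 has no operative effect of its own apart from Section 6 and is therefore inoperative. Section 5 mentions Section 6 but its own obligation stands independently of Section 6, so Section 5 is not affected. Section 9 is a severability clause and preserves every provision that can still be given independent effect. Section 1, Section 2, Section 3, Section 4, Section 5, Section 8, and Section 9 remain in effect.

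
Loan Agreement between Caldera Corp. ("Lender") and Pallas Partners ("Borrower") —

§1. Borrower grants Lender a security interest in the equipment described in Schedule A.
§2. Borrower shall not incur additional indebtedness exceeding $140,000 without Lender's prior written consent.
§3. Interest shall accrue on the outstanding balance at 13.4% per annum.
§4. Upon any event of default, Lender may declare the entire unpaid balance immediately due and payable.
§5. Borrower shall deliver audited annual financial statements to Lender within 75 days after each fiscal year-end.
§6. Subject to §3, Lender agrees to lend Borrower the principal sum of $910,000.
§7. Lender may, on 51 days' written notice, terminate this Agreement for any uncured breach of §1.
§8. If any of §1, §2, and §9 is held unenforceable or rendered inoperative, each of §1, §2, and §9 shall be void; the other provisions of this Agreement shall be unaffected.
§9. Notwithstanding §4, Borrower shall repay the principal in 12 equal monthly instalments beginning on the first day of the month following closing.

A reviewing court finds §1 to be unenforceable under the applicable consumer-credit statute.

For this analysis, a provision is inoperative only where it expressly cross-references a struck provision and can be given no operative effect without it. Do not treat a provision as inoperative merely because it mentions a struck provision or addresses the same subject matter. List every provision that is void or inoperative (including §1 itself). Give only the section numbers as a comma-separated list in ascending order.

§1 is struck. §7 merely fixes the termination right for breach of §1; with §1 gone it has nothing to operate on and falls away. §8 declares §1, §2, and §9 mutually dependent; since one of them has fallen, all of them are of no effect. That brings down §2 and §9 as well. The remainder continues in force under §8. §3, §4, §5, §6, and §8 remain in effect.

1, 2, 7, 9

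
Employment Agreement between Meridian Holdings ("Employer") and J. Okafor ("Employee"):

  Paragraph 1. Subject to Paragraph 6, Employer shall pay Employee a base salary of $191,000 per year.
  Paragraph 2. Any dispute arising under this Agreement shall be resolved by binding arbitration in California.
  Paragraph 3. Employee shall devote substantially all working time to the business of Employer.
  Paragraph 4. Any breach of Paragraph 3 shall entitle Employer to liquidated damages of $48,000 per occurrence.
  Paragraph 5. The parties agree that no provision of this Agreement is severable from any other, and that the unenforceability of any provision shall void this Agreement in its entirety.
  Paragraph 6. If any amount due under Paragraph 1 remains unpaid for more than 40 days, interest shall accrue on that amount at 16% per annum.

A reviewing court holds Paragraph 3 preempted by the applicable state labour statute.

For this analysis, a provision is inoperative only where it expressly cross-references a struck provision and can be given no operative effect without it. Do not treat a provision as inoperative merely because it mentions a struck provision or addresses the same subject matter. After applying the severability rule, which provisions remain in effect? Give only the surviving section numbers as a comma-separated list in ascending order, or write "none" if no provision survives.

Paragraph 3 is struck. The whole of Paragraph 4 is the liquidated-damages amount, defined by reference to Paragraph 3, so Paragraph 4 cannot stand once Paragraph 3 is removed. Paragraph 5 provides that the Agreement is not severable, so the invalidity of any one provision voids the entire Agreement. No provision of the Agreement survives.

none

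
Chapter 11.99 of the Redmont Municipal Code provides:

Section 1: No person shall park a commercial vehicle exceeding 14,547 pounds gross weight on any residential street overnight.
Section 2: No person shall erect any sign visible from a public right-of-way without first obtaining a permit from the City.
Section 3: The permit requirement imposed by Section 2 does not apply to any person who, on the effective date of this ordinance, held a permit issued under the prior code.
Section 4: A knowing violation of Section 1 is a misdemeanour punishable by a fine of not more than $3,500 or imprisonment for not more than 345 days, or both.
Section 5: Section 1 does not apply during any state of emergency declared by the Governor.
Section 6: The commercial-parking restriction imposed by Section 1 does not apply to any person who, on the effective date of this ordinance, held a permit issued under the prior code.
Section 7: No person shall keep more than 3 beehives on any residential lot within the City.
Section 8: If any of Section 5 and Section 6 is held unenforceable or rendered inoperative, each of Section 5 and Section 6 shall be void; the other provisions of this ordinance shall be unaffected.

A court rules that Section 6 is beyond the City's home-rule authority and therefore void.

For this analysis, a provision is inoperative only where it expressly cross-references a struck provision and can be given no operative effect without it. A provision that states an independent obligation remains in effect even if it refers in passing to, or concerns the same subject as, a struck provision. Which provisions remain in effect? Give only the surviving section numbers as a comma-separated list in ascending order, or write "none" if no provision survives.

1, 2, 3, 4, 7, 8

Section 6 is struck. Nothing else in the ordinance is defined by reference to Section 6. Section 8 declares Section 5 and Section 6 mutually dependent; since one of them has fallen, all of them are of no effect. That brings down Section 5 as well. The remainder continues in force under Section 8. The provisions still in force are Section 1, Section 2, Section 3, Section 4, Section 7, and Section 8.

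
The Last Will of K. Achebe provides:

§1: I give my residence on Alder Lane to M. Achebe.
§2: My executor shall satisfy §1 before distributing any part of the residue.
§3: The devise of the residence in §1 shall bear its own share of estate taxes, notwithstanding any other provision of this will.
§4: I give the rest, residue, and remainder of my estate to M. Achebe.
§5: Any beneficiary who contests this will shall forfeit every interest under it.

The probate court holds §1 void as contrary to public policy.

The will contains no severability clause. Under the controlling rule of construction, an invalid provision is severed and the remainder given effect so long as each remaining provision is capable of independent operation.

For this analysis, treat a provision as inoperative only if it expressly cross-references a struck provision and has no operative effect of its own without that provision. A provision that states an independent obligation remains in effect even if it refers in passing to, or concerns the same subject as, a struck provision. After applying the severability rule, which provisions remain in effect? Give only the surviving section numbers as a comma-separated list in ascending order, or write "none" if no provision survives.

§1 is struck. §2 has no operative effect of its own apart from §1 and is therefore inoperative. §3 merely fixes the tax charge on §1; with §1 gone it has nothing to operate on and falls away. Under the stated default rule, only provisions that cannot operate independently fall away; the rest are enforced. §4 and §5 remain in effect.

4, 5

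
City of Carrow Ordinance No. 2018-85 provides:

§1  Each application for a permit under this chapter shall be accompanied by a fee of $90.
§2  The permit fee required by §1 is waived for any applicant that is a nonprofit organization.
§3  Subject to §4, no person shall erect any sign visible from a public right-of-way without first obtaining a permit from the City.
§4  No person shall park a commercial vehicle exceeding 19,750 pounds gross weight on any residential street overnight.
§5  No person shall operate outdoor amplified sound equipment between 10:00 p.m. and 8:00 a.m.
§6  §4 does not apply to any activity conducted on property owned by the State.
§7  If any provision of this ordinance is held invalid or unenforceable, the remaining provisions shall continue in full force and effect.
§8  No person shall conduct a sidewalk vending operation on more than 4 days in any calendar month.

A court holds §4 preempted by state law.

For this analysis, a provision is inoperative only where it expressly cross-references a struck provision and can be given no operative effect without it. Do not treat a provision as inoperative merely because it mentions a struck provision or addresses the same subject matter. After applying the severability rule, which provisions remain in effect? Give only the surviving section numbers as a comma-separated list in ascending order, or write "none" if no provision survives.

1, 2, 3, 5, 7, 8

§4 is struck. §6 merely fixes the public-property exemption from §4; with §4 gone it has nothing to operate on and falls away. §3 mentions §4 but its own obligation stands independently of §4, so §3 is not affected. Under the severability clause in §7, the remaining provisions continue in force. §1, §2, §3, §5, §7, and §8 remain in effect.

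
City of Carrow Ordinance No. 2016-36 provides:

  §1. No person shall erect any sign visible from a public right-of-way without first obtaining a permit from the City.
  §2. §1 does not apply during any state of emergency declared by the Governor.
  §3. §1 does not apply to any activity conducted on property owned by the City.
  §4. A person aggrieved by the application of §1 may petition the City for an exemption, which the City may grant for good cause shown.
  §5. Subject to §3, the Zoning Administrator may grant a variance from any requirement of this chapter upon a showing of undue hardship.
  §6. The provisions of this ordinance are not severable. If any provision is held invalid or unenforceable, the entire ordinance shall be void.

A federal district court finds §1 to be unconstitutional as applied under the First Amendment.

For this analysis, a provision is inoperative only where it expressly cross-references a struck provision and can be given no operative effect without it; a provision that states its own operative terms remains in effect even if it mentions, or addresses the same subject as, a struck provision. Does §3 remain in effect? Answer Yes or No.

No

§1 is struck. The only function of §2 is the emergency suspension of §1, so it cannot stand once §1 is removed. §3 has no operative effect of its own apart from §1 and is therefore inoperative. §4 merely fixes the exemption procedure for §1; with §1 gone it has nothing to operate on and falls away. §6 provides that the ordinance is not severable, so the invalidity of any one provision voids the entire ordinance. No provision of the ordinance survives. §3 is among the inoperative provisions, so the answer is no.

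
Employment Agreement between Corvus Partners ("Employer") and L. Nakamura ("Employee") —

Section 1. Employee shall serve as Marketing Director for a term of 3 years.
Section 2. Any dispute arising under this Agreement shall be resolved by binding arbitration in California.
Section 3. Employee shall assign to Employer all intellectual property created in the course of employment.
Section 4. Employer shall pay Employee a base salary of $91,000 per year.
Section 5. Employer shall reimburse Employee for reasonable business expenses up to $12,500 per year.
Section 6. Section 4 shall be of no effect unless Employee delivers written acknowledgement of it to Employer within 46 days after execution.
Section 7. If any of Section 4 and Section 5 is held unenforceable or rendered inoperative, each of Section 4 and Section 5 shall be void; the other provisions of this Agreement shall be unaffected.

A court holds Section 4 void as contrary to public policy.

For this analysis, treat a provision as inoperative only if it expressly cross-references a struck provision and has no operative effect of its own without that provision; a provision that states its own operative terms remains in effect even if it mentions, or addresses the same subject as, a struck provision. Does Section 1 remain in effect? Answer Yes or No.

Section 4 is struck. Section 6 operates only by reference to Section 4, so it falls with Section 4. Section 7 declares Section 4 and Section 5 mutually dependent; since one of them has fallen, all of them are of no effect. That brings down Section 5 as well. The remainder continues in force under Section 7. The provisions still in force are Section 1, Section 2, Section 3, and Section 7. Section 1 is among the surviving provisions, so the answer is yes.

Yes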